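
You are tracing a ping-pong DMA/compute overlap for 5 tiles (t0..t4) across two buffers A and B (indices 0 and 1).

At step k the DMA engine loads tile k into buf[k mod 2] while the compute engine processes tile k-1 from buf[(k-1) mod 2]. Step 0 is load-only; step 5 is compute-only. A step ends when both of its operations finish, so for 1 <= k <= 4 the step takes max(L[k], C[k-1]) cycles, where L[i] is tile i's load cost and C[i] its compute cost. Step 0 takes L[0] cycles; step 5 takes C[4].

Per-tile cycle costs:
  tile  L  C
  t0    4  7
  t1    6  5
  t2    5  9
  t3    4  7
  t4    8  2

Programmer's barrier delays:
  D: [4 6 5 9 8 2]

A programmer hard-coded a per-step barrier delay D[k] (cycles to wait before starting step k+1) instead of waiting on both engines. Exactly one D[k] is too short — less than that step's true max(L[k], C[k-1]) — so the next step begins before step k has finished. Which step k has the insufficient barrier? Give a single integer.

hazard at step 1

[0] required=L[0]=4=4 vs D=4 ok
[1] required=max(L[1]=6,C[0]=7)=7 vs D=6 SHORT
[2] required=max(L[2]=5,C[1]=5)=5 vs D=5 ok
[3] required=max(L[3]=4,C[2]=9)=9 vs D=9 ok
[4] required=max(L[4]=8,C[3]=7)=8 vs D=8 ok
[5] required=C[4]=2=2 vs D=2 ok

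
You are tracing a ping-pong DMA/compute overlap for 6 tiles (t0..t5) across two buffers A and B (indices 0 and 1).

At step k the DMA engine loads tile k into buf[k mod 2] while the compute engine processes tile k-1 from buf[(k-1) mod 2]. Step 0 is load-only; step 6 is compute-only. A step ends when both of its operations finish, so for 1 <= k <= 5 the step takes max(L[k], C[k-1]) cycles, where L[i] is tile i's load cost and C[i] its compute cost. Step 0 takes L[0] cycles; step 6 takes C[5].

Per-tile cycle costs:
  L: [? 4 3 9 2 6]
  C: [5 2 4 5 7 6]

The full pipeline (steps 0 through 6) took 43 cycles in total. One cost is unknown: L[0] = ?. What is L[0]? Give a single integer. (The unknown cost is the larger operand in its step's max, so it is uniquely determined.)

L[0] = 8

step 0 | dur = L[0]=? = L[0]  (unknown; binding)
step 1 | dur = max(L[1]=4, C[0]=5) = 5
step 2 | dur = max(L[2]=3, C[1]=2) = 3
step 3 | dur = max(L[3]=9, C[2]=4) = 9
step 4 | dur = max(L[4]=2, C[3]=5) = 5
step 5 | dur = max(L[5]=6, C[4]=7) = 7
step 6 | dur = C[5]=6 = 6
sum of known step durations = 35
dur[0] = total - known = 43 - 35 = 8
L[0] is the binding max in step 0, so L[0] = dur[0] = 8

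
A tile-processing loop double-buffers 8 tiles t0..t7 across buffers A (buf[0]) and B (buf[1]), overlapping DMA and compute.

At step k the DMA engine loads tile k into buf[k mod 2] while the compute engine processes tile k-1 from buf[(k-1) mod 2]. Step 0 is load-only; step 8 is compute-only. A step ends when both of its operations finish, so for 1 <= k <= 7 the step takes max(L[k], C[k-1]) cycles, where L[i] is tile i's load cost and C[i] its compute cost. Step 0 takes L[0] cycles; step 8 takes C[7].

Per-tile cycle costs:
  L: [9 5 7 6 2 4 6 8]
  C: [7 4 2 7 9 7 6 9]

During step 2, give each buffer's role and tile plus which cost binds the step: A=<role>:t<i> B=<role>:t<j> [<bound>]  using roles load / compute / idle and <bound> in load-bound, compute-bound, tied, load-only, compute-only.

[0] DMA t0→A (9c) ∥ CU idle ⇒ 9c, clock 9
[1] DMA t1→B (5c) ∥ CU A:t0 (7c) ⇒ 7c, clock 16
[2] DMA t2→A (7c) ∥ CU B:t1 (4c) ⇒ 7c, clock 23
[3] DMA t3→B (6c) ∥ CU A:t2 (2c) ⇒ 6c, clock 29
[4] DMA t4→A (2c) ∥ CU B:t3 (7c) ⇒ 7c, clock 36
[5] DMA t5→B (4c) ∥ CU A:t4 (9c) ⇒ 9c, clock 45
[6] DMA t6→A (6c) ∥ CU B:t5 (7c) ⇒ 7c, clock 52
[7] DMA t7→B (8c) ∥ CU A:t6 (6c) ⇒ 8c, clock 60
[8] DMA idle ∥ CU B:t7 (9c) ⇒ 9c, clock 69

step 2: A=load:t2 B=compute:t1 [load-bound]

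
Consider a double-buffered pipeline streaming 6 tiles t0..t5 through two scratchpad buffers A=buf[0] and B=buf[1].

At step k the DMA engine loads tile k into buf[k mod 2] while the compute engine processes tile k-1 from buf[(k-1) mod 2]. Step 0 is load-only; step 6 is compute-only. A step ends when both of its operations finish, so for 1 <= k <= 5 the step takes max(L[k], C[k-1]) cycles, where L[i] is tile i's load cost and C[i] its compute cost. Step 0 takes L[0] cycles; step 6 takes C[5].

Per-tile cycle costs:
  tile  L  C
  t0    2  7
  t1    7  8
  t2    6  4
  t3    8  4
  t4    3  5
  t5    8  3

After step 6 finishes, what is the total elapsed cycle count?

k=0 load=t0/2c comp=- wait=2 total=2
k=1 load=t1/7c comp=t0/7c wait=7 total=9
k=2 load=t2/6c comp=t1/8c wait=8 total=17
k=3 load=t3/8c comp=t2/4c wait=8 total=25
k=4 load=t4/3c comp=t3/4c wait=4 total=29
k=5 load=t5/8c comp=t4/5c wait=8 total=37
k=6 load=- comp=t5/3c wait=3 total=40

end_cycle[6] = 40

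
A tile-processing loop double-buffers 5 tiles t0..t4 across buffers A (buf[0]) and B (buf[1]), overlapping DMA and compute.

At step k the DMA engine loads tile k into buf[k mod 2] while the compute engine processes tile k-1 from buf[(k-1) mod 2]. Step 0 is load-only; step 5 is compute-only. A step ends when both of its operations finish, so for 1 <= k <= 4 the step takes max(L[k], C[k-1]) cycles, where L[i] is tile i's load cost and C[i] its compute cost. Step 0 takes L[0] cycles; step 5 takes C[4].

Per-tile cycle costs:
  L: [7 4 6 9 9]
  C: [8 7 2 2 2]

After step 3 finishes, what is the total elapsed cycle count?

[0] DMA t0→A (7c) ∥ CU idle ⇒ 7c, clock 7
[1] DMA t1→B (4c) ∥ CU A:t0 (8c) ⇒ 8c, clock 15
[2] DMA t2→A (6c) ∥ CU B:t1 (7c) ⇒ 7c, clock 22
[3] DMA t3→B (9c) ∥ CU A:t2 (2c) ⇒ 9c, clock 31
[4] DMA t4→A (9c) ∥ CU B:t3 (2c) ⇒ 9c, clock 40
[5] DMA idle ∥ CU A:t4 (2c) ⇒ 2c, clock 42

end_cycle[3] = 31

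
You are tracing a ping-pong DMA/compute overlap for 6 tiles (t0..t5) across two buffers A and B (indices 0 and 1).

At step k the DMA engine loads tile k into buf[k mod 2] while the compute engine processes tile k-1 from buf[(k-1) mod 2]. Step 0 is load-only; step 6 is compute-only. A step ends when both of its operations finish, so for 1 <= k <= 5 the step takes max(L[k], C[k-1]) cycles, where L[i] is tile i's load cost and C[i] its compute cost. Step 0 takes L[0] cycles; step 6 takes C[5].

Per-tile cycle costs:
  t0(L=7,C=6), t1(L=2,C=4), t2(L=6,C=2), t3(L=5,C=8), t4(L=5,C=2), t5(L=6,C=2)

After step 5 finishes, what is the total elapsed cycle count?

end_cycle[5] = 38

[0] DMA t0→A (7c) ∥ CU idle ⇒ 7c, clock 7
[1] DMA t1→B (2c) ∥ CU A:t0 (6c) ⇒ 6c, clock 13
[2] DMA t2→A (6c) ∥ CU B:t1 (4c) ⇒ 6c, clock 19
[3] DMA t3→B (5c) ∥ CU A:t2 (2c) ⇒ 5c, clock 24
[4] DMA t4→A (5c) ∥ CU B:t3 (8c) ⇒ 8c, clock 32
[5] DMA t5→B (6c) ∥ CU A:t4 (2c) ⇒ 6c, clock 38
[6] DMA idle ∥ CU B:t5 (2c) ⇒ 2c, clock 40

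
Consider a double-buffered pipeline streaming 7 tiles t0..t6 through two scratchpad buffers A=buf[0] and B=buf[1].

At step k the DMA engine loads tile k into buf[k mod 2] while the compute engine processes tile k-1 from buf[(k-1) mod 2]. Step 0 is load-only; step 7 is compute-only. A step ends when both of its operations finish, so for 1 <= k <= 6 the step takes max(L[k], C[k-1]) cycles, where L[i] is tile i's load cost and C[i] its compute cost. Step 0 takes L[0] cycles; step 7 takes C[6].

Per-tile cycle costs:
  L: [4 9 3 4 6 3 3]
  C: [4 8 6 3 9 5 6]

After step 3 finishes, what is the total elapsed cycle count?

end_cycle[3] = 27

step 0: L[0]=4 → dur=4, Σ=4 | A=load:t0 B=idle [load-only]
step 1: L[1]=9 C[0]=4 → dur=9, Σ=13 | A=compute:t0 B=load:t1 [load-bound]
step 2: L[2]=3 C[1]=8 → dur=8, Σ=21 | A=load:t2 B=compute:t1 [compute-bound]
step 3: L[3]=4 C[2]=6 → dur=6, Σ=27 | A=compute:t2 B=load:t3 [compute-bound]
step 4: L[4]=6 C[3]=3 → dur=6, Σ=33 | A=load:t4 B=compute:t3 [load-bound]
step 5: L[5]=3 C[4]=9 → dur=9, Σ=42 | A=compute:t4 B=load:t5 [compute-bound]
step 6: L[6]=3 C[5]=5 → dur=5, Σ=47 | A=load:t6 B=compute:t5 [compute-bound]
step 7: C[6]=6 → dur=6, Σ=53 | A=compute:t6 B=idle [compute-only]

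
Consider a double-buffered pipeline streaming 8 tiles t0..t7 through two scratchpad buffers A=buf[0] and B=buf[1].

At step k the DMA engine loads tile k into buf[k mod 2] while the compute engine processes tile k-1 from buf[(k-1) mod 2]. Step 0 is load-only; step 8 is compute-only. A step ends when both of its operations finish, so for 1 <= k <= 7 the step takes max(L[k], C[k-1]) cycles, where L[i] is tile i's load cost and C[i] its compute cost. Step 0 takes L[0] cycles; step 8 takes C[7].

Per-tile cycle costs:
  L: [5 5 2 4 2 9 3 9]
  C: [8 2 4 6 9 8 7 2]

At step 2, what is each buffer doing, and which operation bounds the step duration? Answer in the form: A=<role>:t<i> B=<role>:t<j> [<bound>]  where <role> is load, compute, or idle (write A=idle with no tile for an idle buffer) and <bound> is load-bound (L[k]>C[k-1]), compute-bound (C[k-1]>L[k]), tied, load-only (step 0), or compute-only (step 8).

step 2: A=load:t2 B=compute:t1 [tied]

  0. 5=5c; end=5; A:t0 B:-
  1. max(5,8)=8c; end=13; A:t0 B:t1
  2. max(2,2)=2c; end=15; A:t2 B:t1
  3. max(4,4)=4c; end=19; A:t2 B:t3
  4. max(2,6)=6c; end=25; A:t4 B:t3
  5. max(9,9)=9c; end=34; A:t4 B:t5
  6. max(3,8)=8c; end=42; A:t6 B:t5
  7. max(9,7)=9c; end=51; A:t6 B:t7
  8. 2=2c; end=53; A:t6 B:t7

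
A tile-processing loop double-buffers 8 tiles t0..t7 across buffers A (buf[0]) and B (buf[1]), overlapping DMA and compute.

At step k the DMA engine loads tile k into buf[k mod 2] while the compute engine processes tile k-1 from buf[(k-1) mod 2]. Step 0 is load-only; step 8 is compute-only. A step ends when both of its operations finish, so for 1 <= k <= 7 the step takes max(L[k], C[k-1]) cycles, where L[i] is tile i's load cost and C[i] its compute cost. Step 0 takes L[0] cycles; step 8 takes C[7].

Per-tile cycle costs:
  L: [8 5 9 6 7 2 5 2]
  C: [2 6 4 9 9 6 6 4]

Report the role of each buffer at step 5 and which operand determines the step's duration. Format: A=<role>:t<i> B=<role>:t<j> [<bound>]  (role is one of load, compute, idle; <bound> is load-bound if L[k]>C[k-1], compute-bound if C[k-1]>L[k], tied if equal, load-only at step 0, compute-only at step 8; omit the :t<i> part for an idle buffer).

step 5: A=compute:t4 B=load:t5 [compute-bound]

[0] DMA t0→A (8c) ∥ CU idle ⇒ 8c, clock 8
[1] DMA t1→B (5c) ∥ CU A:t0 (2c) ⇒ 5c, clock 13
[2] DMA t2→A (9c) ∥ CU B:t1 (6c) ⇒ 9c, clock 22
[3] DMA t3→B (6c) ∥ CU A:t2 (4c) ⇒ 6c, clock 28
[4] DMA t4→A (7c) ∥ CU B:t3 (9c) ⇒ 9c, clock 37
[5] DMA t5→B (2c) ∥ CU A:t4 (9c) ⇒ 9c, clock 46
[6] DMA t6→A (5c) ∥ CU B:t5 (6c) ⇒ 6c, clock 52
[7] DMA t7→B (2c) ∥ CU A:t6 (6c) ⇒ 6c, clock 58
[8] DMA idle ∥ CU B:t7 (4c) ⇒ 4c, clock 62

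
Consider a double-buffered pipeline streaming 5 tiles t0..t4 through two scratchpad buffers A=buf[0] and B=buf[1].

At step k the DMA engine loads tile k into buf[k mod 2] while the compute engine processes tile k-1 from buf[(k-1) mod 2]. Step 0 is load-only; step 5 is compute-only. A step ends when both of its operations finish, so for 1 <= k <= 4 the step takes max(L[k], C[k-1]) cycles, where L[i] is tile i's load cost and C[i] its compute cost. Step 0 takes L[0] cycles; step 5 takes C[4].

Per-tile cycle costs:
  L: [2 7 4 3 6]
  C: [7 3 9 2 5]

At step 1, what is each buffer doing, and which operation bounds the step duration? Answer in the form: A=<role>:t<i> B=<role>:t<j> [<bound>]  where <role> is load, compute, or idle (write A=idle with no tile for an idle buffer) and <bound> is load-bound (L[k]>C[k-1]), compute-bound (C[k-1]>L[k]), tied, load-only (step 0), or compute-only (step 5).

  0. 2=2c; end=2; A:t0 B:-
  1. max(7,7)=7c; end=9; A:t0 B:t1
  2. max(4,3)=4c; end=13; A:t2 B:t1
  3. max(3,9)=9c; end=22; A:t2 B:t3
  4. max(6,2)=6c; end=28; A:t4 B:t3
  5. 5=5c; end=33; A:t4 B:t3

step 1: A=compute:t0 B=load:t1 [tied]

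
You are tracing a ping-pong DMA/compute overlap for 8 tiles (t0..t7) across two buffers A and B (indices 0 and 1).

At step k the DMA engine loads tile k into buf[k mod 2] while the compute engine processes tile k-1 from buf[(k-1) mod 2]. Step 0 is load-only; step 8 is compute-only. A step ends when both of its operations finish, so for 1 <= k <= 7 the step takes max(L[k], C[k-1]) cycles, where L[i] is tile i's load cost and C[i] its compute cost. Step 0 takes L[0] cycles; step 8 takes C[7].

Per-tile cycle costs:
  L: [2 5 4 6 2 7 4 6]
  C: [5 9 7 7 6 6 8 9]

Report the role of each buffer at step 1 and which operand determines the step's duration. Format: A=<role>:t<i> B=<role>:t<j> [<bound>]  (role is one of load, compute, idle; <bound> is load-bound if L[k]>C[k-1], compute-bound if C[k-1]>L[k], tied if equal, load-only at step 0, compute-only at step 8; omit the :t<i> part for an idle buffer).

k=0 load=t0/2c comp=- wait=2 total=2
k=1 load=t1/5c comp=t0/5c wait=5 total=7
k=2 load=t2/4c comp=t1/9c wait=9 total=16
k=3 load=t3/6c comp=t2/7c wait=7 total=23
k=4 load=t4/2c comp=t3/7c wait=7 total=30
k=5 load=t5/7c comp=t4/6c wait=7 total=37
k=6 load=t6/4c comp=t5/6c wait=6 total=43
k=7 load=t7/6c comp=t6/8c wait=8 total=51
k=8 load=- comp=t7/9c wait=9 total=60

step 1: A=compute:t0 B=load:t1 [tied]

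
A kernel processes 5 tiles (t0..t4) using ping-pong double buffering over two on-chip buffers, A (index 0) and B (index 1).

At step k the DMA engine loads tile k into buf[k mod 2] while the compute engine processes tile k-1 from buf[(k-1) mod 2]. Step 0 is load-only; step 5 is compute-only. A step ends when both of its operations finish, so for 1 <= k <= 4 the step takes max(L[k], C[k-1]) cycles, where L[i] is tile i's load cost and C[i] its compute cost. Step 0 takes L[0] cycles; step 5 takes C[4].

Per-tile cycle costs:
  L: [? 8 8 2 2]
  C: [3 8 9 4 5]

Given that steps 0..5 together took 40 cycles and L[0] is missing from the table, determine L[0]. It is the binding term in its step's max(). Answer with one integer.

step 0: dur = L[0]=? = L[0]  (unknown; binding)
step 1: dur = max(L[1]=8, C[0]=3) = 8
step 2: dur = max(L[2]=8, C[1]=8) = 8
step 3: dur = max(L[3]=2, C[2]=9) = 9
step 4: dur = max(L[4]=2, C[3]=4) = 4
step 5: dur = C[4]=5 = 5
sum of known step durations = 34
dur[0] = total - known = 40 - 34 = 6
L[0] is the binding max in step 0, so L[0] = dur[0] = 6

L[0] = 6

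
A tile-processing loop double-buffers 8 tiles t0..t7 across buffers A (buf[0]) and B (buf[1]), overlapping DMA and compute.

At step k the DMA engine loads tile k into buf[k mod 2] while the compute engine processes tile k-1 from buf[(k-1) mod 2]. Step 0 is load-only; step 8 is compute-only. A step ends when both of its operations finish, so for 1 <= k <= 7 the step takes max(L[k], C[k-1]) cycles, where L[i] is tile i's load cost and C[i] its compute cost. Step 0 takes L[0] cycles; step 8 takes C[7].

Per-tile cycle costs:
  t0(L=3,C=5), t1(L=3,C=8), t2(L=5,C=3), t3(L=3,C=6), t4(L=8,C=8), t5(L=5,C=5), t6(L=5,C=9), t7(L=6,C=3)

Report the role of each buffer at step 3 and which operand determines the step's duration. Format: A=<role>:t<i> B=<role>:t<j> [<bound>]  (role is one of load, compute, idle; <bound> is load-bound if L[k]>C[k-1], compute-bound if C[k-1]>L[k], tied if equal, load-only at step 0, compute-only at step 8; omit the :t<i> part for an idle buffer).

step 3: A=compute:t2 B=load:t3 [tied]

step 0: L[0]=3 → dur=3, Σ=3 | A=load:t0 B=idle [load-only]
step 1: L[1]=3 C[0]=5 → dur=5, Σ=8 | A=compute:t0 B=load:t1 [compute-bound]
step 2: L[2]=5 C[1]=8 → dur=8, Σ=16 | A=load:t2 B=compute:t1 [compute-bound]
step 3: L[3]=3 C[2]=3 → dur=3, Σ=19 | A=compute:t2 B=load:t3 [tied]
step 4: L[4]=8 C[3]=6 → dur=8, Σ=27 | A=load:t4 B=compute:t3 [load-bound]
step 5: L[5]=5 C[4]=8 → dur=8, Σ=35 | A=compute:t4 B=load:t5 [compute-bound]
step 6: L[6]=5 C[5]=5 → dur=5, Σ=40 | A=load:t6 B=compute:t5 [tied]
step 7: L[7]=6 C[6]=9 → dur=9, Σ=49 | A=compute:t6 B=load:t7 [compute-bound]
step 8: C[7]=3 → dur=3, Σ=52 | A=idle B=compute:t7 [compute-only]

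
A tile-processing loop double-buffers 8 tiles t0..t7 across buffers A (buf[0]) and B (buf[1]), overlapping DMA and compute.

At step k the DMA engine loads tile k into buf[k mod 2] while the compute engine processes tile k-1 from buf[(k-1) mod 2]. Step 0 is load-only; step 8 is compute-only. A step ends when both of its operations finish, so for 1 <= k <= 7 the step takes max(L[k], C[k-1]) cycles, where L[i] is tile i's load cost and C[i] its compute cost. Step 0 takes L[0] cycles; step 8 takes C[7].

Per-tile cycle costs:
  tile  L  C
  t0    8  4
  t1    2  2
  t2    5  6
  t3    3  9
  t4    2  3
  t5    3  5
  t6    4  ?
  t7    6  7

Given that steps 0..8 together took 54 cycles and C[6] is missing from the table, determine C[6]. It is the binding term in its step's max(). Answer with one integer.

C[6] = 7

step 0 = dur = L[0]=8 = 8
step 1 = dur = max(L[1]=2, C[0]=4) = 4
step 2 = dur = max(L[2]=5, C[1]=2) = 5
step 3 = dur = max(L[3]=3, C[2]=6) = 6
step 4 = dur = max(L[4]=2, C[3]=9) = 9
step 5 = dur = max(L[5]=3, C[4]=3) = 3
step 6 = dur = max(L[6]=4, C[5]=5) = 5
step 7 = dur = max(L[7]=6, C[6]=?) = C[6]  (unknown; binding)
step 8 = dur = C[7]=7 = 7
sum of known step durations = 47
dur[7] = total - known = 54 - 47 = 7
C[6] is the binding max in step 7, so C[6] = dur[7] = 7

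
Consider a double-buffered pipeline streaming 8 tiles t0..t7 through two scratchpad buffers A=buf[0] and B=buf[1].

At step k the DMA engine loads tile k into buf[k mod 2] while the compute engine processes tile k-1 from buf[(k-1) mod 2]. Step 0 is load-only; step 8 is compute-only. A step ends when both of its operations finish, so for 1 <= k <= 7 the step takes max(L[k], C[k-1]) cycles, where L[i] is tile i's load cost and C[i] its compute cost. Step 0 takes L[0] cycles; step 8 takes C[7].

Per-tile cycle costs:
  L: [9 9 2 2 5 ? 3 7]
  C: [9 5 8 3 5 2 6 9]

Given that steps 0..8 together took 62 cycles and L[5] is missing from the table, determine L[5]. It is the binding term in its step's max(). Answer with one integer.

step 0 → dur = L[0]=9 = 9
step 1 → dur = max(L[1]=9, C[0]=9) = 9
step 2 → dur = max(L[2]=2, C[1]=5) = 5
step 3 → dur = max(L[3]=2, C[2]=8) = 8
step 4 → dur = max(L[4]=5, C[3]=3) = 5
step 5 → dur = max(L[5]=?, C[4]=5) = L[5]  (unknown; binding)
step 6 → dur = max(L[6]=3, C[5]=2) = 3
step 7 → dur = max(L[7]=7, C[6]=6) = 7
step 8 → dur = C[7]=9 = 9
sum of known step durations = 55
dur[5] = total - known = 62 - 55 = 7
L[5] is the binding max in step 5, so L[5] = dur[5] = 7

L[5] = 7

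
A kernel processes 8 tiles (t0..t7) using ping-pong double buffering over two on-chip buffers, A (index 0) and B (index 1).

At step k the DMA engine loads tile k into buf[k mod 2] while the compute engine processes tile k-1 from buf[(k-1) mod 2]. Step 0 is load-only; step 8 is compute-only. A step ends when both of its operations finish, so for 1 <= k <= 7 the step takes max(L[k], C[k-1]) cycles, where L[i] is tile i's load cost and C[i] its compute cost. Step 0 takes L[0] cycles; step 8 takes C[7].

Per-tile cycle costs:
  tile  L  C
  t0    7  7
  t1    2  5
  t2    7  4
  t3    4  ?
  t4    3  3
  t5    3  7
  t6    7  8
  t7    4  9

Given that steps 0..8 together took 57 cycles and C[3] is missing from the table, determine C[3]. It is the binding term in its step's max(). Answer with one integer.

C[3] = 5

step 0 = dur = L[0]=7 = 7
step 1 = dur = max(L[1]=2, C[0]=7) = 7
step 2 = dur = max(L[2]=7, C[1]=5) = 7
step 3 = dur = max(L[3]=4, C[2]=4) = 4
step 4 = dur = max(L[4]=3, C[3]=?) = C[3]  (unknown; binding)
step 5 = dur = max(L[5]=3, C[4]=3) = 3
step 6 = dur = max(L[6]=7, C[5]=7) = 7
step 7 = dur = max(L[7]=4, C[6]=8) = 8
step 8 = dur = C[7]=9 = 9
sum of known step durations = 52
dur[4] = total - known = 57 - 52 = 5
C[3] is the binding max in step 4, so C[3] = dur[4] = 5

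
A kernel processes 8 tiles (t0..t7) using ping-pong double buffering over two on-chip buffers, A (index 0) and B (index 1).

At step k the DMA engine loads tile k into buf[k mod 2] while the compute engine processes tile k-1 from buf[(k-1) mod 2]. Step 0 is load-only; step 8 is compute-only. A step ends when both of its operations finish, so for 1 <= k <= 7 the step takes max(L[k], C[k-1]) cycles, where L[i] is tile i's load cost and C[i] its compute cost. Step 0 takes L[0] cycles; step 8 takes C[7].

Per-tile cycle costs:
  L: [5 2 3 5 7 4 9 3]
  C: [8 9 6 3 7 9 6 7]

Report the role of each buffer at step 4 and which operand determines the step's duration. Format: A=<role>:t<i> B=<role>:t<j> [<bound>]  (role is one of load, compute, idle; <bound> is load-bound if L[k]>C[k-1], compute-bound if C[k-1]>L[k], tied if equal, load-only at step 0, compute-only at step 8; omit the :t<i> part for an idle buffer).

step 4: A=load:t4 B=compute:t3 [load-bound]

k=0 load=t0/5c comp=- wait=5 total=5
k=1 load=t1/2c comp=t0/8c wait=8 total=13
k=2 load=t2/3c comp=t1/9c wait=9 total=22
k=3 load=t3/5c comp=t2/6c wait=6 total=28
k=4 load=t4/7c comp=t3/3c wait=7 total=35
k=5 load=t5/4c comp=t4/7c wait=7 total=42
k=6 load=t6/9c comp=t5/9c wait=9 total=51
k=7 load=t7/3c comp=t6/6c wait=6 total=57
k=8 load=- comp=t7/7c wait=7 total=64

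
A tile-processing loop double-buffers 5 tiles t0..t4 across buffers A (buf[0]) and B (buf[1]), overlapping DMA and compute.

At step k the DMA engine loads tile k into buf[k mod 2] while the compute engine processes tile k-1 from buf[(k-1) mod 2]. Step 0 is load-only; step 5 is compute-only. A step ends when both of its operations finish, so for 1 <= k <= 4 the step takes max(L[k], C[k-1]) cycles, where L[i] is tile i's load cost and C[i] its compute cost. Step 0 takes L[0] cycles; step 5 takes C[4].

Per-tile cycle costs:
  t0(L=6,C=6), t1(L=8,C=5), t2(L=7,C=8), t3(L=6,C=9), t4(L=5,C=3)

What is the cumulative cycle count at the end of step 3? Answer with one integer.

k=0 load=t0/6c comp=- wait=6 total=6
k=1 load=t1/8c comp=t0/6c wait=8 total=14
k=2 load=t2/7c comp=t1/5c wait=7 total=21
k=3 load=t3/6c comp=t2/8c wait=8 total=29
k=4 load=t4/5c comp=t3/9c wait=9 total=38
k=5 load=- comp=t4/3c wait=3 total=41

end_cycle[3] = 29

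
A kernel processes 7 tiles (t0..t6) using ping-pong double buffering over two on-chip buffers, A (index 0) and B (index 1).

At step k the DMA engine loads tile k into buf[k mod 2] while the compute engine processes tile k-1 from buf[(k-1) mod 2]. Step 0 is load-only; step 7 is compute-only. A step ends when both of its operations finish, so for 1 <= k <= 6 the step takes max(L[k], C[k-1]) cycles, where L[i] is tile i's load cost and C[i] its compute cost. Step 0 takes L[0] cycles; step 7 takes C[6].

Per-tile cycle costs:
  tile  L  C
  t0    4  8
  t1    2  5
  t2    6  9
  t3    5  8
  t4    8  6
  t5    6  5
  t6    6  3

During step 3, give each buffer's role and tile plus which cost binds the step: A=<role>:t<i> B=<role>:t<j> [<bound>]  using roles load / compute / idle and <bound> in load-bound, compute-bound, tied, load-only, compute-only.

step 3: A=compute:t2 B=load:t3 [compute-bound]

step 0: L[0]=4 → dur=4, Σ=4 | A=load:t0 B=idle [load-only]
step 1: L[1]=2 C[0]=8 → dur=8, Σ=12 | A=compute:t0 B=load:t1 [compute-bound]
step 2: L[2]=6 C[1]=5 → dur=6, Σ=18 | A=load:t2 B=compute:t1 [load-bound]
step 3: L[3]=5 C[2]=9 → dur=9, Σ=27 | A=compute:t2 B=load:t3 [compute-bound]
step 4: L[4]=8 C[3]=8 → dur=8, Σ=35 | A=load:t4 B=compute:t3 [tied]
step 5: L[5]=6 C[4]=6 → dur=6, Σ=41 | A=compute:t4 B=load:t5 [tied]
step 6: L[6]=6 C[5]=5 → dur=6, Σ=47 | A=load:t6 B=compute:t5 [load-bound]
step 7: C[6]=3 → dur=3, Σ=50 | A=compute:t6 B=idle [compute-only]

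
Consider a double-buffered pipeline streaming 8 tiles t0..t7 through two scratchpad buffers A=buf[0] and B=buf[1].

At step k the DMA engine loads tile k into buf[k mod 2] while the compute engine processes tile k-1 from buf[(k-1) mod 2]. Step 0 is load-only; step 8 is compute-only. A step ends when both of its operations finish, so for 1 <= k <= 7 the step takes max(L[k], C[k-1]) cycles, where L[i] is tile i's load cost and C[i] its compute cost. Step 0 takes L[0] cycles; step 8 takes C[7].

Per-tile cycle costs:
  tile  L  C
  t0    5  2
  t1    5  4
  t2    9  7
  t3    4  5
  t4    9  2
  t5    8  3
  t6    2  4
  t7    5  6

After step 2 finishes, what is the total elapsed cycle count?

end_cycle[2] = 19

k=0 load=t0/5c comp=- wait=5 total=5
k=1 load=t1/5c comp=t0/2c wait=5 total=10
k=2 load=t2/9c comp=t1/4c wait=9 total=19
k=3 load=t3/4c comp=t2/7c wait=7 total=26
k=4 load=t4/9c comp=t3/5c wait=9 total=35
k=5 load=t5/8c comp=t4/2c wait=8 total=43
k=6 load=t6/2c comp=t5/3c wait=3 total=46
k=7 load=t7/5c comp=t6/4c wait=5 total=51
k=8 load=- comp=t7/6c wait=6 total=57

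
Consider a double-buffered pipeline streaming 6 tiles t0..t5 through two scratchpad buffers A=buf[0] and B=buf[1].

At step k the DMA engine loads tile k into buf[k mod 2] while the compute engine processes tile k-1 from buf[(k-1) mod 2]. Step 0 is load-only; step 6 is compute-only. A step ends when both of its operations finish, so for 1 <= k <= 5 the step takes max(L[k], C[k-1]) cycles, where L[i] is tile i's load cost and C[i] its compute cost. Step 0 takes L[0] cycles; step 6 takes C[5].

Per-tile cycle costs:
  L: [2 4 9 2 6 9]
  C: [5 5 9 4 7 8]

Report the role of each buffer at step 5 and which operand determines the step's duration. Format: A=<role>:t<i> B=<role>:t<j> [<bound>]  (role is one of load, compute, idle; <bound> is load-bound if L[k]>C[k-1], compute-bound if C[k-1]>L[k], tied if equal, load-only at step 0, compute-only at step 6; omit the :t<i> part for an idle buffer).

step 0: L[0]=2 → dur=2, Σ=2 | A=load:t0 B=idle [load-only]
step 1: L[1]=4 C[0]=5 → dur=5, Σ=7 | A=compute:t0 B=load:t1 [compute-bound]
step 2: L[2]=9 C[1]=5 → dur=9, Σ=16 | A=load:t2 B=compute:t1 [load-bound]
step 3: L[3]=2 C[2]=9 → dur=9, Σ=25 | A=compute:t2 B=load:t3 [compute-bound]
step 4: L[4]=6 C[3]=4 → dur=6, Σ=31 | A=load:t4 B=compute:t3 [load-bound]
step 5: L[5]=9 C[4]=7 → dur=9, Σ=40 | A=compute:t4 B=load:t5 [load-bound]
step 6: C[5]=8 → dur=8, Σ=48 | A=idle B=compute:t5 [compute-only]

step 5: A=compute:t4 B=load:t5 [load-bound]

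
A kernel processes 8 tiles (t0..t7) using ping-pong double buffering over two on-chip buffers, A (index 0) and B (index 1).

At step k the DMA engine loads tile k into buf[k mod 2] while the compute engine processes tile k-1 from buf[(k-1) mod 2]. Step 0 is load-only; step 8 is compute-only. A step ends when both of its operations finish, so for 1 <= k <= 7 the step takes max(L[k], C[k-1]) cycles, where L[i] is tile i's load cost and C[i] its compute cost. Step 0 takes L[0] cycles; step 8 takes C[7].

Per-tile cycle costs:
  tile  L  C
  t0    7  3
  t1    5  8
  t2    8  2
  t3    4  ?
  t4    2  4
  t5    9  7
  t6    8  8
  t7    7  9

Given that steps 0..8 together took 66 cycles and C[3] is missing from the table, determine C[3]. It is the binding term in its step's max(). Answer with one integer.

step 0 | dur = L[0]=7 = 7
step 1 | dur = max(L[1]=5, C[0]=3) = 5
step 2 | dur = max(L[2]=8, C[1]=8) = 8
step 3 | dur = max(L[3]=4, C[2]=2) = 4
step 4 | dur = max(L[4]=2, C[3]=?) = C[3]  (unknown; binding)
step 5 | dur = max(L[5]=9, C[4]=4) = 9
step 6 | dur = max(L[6]=8, C[5]=7) = 8
step 7 | dur = max(L[7]=7, C[6]=8) = 8
step 8 | dur = C[7]=9 = 9
sum of known step durations = 58
dur[4] = total - known = 66 - 58 = 8
C[3] is the binding max in step 4, so C[3] = dur[4] = 8

C[3] = 8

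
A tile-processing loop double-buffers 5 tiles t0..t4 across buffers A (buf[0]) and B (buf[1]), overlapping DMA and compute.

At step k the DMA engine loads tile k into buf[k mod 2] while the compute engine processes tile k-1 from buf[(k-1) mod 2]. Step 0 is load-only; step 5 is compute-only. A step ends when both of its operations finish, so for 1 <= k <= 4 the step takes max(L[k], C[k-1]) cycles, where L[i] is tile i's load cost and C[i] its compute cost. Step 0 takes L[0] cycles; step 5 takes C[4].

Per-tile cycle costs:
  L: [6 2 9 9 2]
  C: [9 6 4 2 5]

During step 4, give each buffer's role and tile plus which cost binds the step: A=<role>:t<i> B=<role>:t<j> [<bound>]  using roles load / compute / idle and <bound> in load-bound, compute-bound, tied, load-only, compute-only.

step 4: A=load:t4 B=compute:t3 [tied]

k=0 load=t0/6c comp=- wait=6 total=6
k=1 load=t1/2c comp=t0/9c wait=9 total=15
k=2 load=t2/9c comp=t1/6c wait=9 total=24
k=3 load=t3/9c comp=t2/4c wait=9 total=33
k=4 load=t4/2c comp=t3/2c wait=2 total=35
k=5 load=- comp=t4/5c wait=5 total=40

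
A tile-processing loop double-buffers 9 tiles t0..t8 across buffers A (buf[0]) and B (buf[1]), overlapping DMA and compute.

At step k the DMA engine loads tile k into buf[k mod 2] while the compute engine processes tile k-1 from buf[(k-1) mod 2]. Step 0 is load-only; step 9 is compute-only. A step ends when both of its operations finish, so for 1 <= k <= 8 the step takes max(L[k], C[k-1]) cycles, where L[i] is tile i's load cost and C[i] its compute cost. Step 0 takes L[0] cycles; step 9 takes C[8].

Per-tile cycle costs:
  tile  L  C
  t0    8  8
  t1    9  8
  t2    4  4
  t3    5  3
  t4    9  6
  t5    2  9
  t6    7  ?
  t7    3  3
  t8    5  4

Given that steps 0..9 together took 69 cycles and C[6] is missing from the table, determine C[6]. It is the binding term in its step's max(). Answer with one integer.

step 0: dur = L[0]=8 = 8
step 1: dur = max(L[1]=9, C[0]=8) = 9
step 2: dur = max(L[2]=4, C[1]=8) = 8
step 3: dur = max(L[3]=5, C[2]=4) = 5
step 4: dur = max(L[4]=9, C[3]=3) = 9
step 5: dur = max(L[5]=2, C[4]=6) = 6
step 6: dur = max(L[6]=7, C[5]=9) = 9
step 7: dur = max(L[7]=3, C[6]=?) = C[6]  (unknown; binding)
step 8: dur = max(L[8]=5, C[7]=3) = 5
step 9: dur = C[8]=4 = 4
sum of known step durations = 63
dur[7] = total - known = 69 - 63 = 6
C[6] is the binding max in step 7, so C[6] = dur[7] = 6

C[6] = 6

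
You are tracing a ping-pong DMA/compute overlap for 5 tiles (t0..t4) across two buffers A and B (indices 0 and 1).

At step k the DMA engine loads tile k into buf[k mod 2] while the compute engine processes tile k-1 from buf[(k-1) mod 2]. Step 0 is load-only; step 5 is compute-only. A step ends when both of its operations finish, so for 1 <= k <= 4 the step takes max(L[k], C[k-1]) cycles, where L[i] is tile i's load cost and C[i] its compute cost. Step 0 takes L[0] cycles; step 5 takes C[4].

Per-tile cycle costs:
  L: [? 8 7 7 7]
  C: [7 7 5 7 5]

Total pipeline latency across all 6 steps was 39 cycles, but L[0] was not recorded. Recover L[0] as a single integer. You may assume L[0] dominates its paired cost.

step 0 → dur = L[0]=? = L[0]  (unknown; binding)
step 1 → dur = max(L[1]=8, C[0]=7) = 8
step 2 → dur = max(L[2]=7, C[1]=7) = 7
step 3 → dur = max(L[3]=7, C[2]=5) = 7
step 4 → dur = max(L[4]=7, C[3]=7) = 7
step 5 → dur = C[4]=5 = 5
sum of known step durations = 34
dur[0] = total - known = 39 - 34 = 5
L[0] is the binding max in step 0, so L[0] = dur[0] = 5

L[0] = 5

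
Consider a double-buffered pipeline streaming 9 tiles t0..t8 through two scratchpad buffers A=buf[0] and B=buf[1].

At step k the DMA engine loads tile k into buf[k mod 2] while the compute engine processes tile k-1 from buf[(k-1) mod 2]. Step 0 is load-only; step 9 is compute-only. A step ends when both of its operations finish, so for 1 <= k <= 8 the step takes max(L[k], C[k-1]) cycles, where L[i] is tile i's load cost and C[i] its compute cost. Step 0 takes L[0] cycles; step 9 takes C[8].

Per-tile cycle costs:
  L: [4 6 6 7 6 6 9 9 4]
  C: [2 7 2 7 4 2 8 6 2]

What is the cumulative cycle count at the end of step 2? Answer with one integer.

end_cycle[2] = 17

[0] DMA t0→A (4c) ∥ CU idle ⇒ 4c, clock 4
[1] DMA t1→B (6c) ∥ CU A:t0 (2c) ⇒ 6c, clock 10
[2] DMA t2→A (6c) ∥ CU B:t1 (7c) ⇒ 7c, clock 17
[3] DMA t3→B (7c) ∥ CU A:t2 (2c) ⇒ 7c, clock 24
[4] DMA t4→A (6c) ∥ CU B:t3 (7c) ⇒ 7c, clock 31
[5] DMA t5→B (6c) ∥ CU A:t4 (4c) ⇒ 6c, clock 37
[6] DMA t6→A (9c) ∥ CU B:t5 (2c) ⇒ 9c, clock 46
[7] DMA t7→B (9c) ∥ CU A:t6 (8c) ⇒ 9c, clock 55
[8] DMA t8→A (4c) ∥ CU B:t7 (6c) ⇒ 6c, clock 61
[9] DMA idle ∥ CU A:t8 (2c) ⇒ 2c, clock 63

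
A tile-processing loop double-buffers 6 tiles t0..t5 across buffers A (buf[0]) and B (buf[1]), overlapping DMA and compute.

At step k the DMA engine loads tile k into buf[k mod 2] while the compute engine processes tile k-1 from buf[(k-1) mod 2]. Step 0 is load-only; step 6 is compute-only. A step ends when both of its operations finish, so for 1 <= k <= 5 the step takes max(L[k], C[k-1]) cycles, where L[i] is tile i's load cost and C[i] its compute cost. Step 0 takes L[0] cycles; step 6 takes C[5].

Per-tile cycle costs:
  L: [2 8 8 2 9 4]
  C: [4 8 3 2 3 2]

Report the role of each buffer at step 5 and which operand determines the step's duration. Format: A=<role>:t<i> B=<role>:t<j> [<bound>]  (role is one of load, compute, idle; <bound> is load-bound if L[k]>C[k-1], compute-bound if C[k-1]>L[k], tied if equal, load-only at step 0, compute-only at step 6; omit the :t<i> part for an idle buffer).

[0] DMA t0→A (2c) ∥ CU idle ⇒ 2c, clock 2
[1] DMA t1→B (8c) ∥ CU A:t0 (4c) ⇒ 8c, clock 10
[2] DMA t2→A (8c) ∥ CU B:t1 (8c) ⇒ 8c, clock 18
[3] DMA t3→B (2c) ∥ CU A:t2 (3c) ⇒ 3c, clock 21
[4] DMA t4→A (9c) ∥ CU B:t3 (2c) ⇒ 9c, clock 30
[5] DMA t5→B (4c) ∥ CU A:t4 (3c) ⇒ 4c, clock 34
[6] DMA idle ∥ CU B:t5 (2c) ⇒ 2c, clock 36

step 5: A=compute:t4 B=load:t5 [load-bound]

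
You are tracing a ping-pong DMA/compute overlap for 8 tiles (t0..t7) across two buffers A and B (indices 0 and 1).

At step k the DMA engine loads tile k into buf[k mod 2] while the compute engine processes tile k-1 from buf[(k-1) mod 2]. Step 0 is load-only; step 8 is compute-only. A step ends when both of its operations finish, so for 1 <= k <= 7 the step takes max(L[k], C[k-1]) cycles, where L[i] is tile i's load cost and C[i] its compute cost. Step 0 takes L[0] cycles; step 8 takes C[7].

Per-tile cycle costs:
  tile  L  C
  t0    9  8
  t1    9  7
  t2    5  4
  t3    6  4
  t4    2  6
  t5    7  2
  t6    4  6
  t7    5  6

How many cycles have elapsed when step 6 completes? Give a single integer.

step 0: L[0]=9 → dur=9, Σ=9 | A=load:t0 B=idle [load-only]
step 1: L[1]=9 C[0]=8 → dur=9, Σ=18 | A=compute:t0 B=load:t1 [load-bound]
step 2: L[2]=5 C[1]=7 → dur=7, Σ=25 | A=load:t2 B=compute:t1 [compute-bound]
step 3: L[3]=6 C[2]=4 → dur=6, Σ=31 | A=compute:t2 B=load:t3 [load-bound]
step 4: L[4]=2 C[3]=4 → dur=4, Σ=35 | A=load:t4 B=compute:t3 [compute-bound]
step 5: L[5]=7 C[4]=6 → dur=7, Σ=42 | A=compute:t4 B=load:t5 [load-bound]
step 6: L[6]=4 C[5]=2 → dur=4, Σ=46 | A=load:t6 B=compute:t5 [load-bound]
step 7: L[7]=5 C[6]=6 → dur=6, Σ=52 | A=compute:t6 B=load:t7 [compute-bound]
step 8: C[7]=6 → dur=6, Σ=58 | A=idle B=compute:t7 [compute-only]

end_cycle[6] = 46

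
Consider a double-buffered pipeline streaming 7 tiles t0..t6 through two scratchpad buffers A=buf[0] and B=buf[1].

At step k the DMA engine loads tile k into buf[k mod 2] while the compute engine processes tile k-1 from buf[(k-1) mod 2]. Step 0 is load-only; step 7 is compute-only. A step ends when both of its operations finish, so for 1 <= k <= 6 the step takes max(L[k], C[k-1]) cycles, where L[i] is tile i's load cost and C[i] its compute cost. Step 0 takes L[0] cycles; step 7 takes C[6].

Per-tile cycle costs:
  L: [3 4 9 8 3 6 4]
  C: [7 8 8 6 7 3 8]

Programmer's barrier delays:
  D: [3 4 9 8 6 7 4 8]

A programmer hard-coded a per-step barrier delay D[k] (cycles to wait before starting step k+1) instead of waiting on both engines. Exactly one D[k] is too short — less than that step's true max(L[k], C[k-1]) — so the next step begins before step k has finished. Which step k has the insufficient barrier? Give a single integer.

hazard at step 1

k=0 barrier L[0]=3→3c, D[0]=3 ok
k=1 barrier max(L[1]=4,C[0]=7)→7c, D[1]=4 SHORT
k=2 barrier max(L[2]=9,C[1]=8)→9c, D[2]=9 ok
k=3 barrier max(L[3]=8,C[2]=8)→8c, D[3]=8 ok
k=4 barrier max(L[4]=3,C[3]=6)→6c, D[4]=6 ok
k=5 barrier max(L[5]=6,C[4]=7)→7c, D[5]=7 ok
k=6 barrier max(L[6]=4,C[5]=3)→4c, D[6]=4 ok
k=7 barrier C[6]=8→8c, D[7]=8 ok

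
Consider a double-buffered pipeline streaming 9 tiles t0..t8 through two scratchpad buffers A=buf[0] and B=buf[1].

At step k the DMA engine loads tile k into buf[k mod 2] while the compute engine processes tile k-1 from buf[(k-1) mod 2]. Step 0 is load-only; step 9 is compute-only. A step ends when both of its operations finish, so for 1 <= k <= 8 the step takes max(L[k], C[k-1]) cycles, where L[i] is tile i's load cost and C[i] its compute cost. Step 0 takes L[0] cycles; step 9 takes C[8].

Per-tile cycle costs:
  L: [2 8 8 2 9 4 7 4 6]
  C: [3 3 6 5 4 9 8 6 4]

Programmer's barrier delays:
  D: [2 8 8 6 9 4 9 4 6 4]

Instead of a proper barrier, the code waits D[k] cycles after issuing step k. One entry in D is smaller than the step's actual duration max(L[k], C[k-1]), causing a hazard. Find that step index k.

step 0: need L[0]=2 = 2; D[0]=2 ok
step 1: need max(L[1]=8,C[0]=3) = 8; D[1]=8 ok
step 2: need max(L[2]=8,C[1]=3) = 8; D[2]=8 ok
step 3: need max(L[3]=2,C[2]=6) = 6; D[3]=6 ok
step 4: need max(L[4]=9,C[3]=5) = 9; D[4]=9 ok
step 5: need max(L[5]=4,C[4]=4) = 4; D[5]=4 ok
step 6: need max(L[6]=7,C[5]=9) = 9; D[6]=9 ok
step 7: need max(L[7]=4,C[6]=8) = 8; D[7]=4 SHORT
step 8: need max(L[8]=6,C[7]=6) = 6; D[8]=6 ok
step 9: need C[8]=4 = 4; D[9]=4 ok

hazard at step 7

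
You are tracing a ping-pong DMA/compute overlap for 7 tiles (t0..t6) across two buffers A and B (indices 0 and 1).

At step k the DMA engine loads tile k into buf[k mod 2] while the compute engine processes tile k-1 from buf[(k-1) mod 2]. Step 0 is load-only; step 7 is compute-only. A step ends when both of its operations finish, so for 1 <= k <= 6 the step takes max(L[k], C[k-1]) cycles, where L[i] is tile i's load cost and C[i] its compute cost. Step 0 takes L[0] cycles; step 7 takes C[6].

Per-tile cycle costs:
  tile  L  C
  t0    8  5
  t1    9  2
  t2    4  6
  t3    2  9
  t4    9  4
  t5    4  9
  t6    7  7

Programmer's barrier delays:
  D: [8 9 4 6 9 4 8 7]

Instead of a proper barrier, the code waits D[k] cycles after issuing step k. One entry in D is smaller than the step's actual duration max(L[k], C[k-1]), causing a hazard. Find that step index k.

k=0 barrier L[0]=8→8c, D[0]=8 ok
k=1 barrier max(L[1]=9,C[0]=5)→9c, D[1]=9 ok
k=2 barrier max(L[2]=4,C[1]=2)→4c, D[2]=4 ok
k=3 barrier max(L[3]=2,C[2]=6)→6c, D[3]=6 ok
k=4 barrier max(L[4]=9,C[3]=9)→9c, D[4]=9 ok
k=5 barrier max(L[5]=4,C[4]=4)→4c, D[5]=4 ok
k=6 barrier max(L[6]=7,C[5]=9)→9c, D[6]=8 SHORT
k=7 barrier C[6]=7→7c, D[7]=7 ok

hazard at step 6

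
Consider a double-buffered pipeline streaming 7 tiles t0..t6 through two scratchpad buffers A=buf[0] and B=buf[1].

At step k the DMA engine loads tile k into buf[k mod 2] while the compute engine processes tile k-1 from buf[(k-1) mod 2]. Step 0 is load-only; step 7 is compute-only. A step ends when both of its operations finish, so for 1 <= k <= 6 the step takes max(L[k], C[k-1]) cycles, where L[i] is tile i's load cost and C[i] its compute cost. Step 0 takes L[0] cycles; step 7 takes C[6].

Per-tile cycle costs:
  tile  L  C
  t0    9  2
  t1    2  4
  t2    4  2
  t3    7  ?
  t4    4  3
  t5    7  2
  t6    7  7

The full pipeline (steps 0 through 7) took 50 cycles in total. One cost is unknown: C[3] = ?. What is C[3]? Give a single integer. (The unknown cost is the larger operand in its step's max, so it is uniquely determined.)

C[3] = 7

step 0 → dur = L[0]=9 = 9
step 1 → dur = max(L[1]=2, C[0]=2) = 2
step 2 → dur = max(L[2]=4, C[1]=4) = 4
step 3 → dur = max(L[3]=7, C[2]=2) = 7
step 4 → dur = max(L[4]=4, C[3]=?) = C[3]  (unknown; binding)
step 5 → dur = max(L[5]=7, C[4]=3) = 7
step 6 → dur = max(L[6]=7, C[5]=2) = 7
step 7 → dur = C[6]=7 = 7
sum of known step durations = 43
dur[4] = total - known = 50 - 43 = 7
C[3] is the binding max in step 4, so C[3] = dur[4] = 7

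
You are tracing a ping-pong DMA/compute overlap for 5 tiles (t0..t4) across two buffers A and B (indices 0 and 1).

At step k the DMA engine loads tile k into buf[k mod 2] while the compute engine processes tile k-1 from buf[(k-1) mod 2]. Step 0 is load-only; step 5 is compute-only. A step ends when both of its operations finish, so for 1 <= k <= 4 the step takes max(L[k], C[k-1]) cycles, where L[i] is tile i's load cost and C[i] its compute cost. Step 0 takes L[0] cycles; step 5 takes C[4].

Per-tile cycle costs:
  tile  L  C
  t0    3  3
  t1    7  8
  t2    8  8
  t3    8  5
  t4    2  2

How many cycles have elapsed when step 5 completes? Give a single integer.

step 0: L[0]=3 → dur=3, Σ=3 | A=load:t0 B=idle [load-only]
step 1: L[1]=7 C[0]=3 → dur=7, Σ=10 | A=compute:t0 B=load:t1 [load-bound]
step 2: L[2]=8 C[1]=8 → dur=8, Σ=18 | A=load:t2 B=compute:t1 [tied]
step 3: L[3]=8 C[2]=8 → dur=8, Σ=26 | A=compute:t2 B=load:t3 [tied]
step 4: L[4]=2 C[3]=5 → dur=5, Σ=31 | A=load:t4 B=compute:t3 [compute-bound]
step 5: C[4]=2 → dur=2, Σ=33 | A=compute:t4 B=idle [compute-only]

end_cycle[5] = 33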